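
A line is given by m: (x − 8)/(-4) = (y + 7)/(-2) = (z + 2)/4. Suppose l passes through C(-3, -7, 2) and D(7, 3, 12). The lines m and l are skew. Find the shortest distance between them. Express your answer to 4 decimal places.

m has direction (-4, -2, 4) through (8, -7, -2).
A direction vector for l is D − C = (10, 10, 10).
Common perpendicular direction n = (-4, -2, 4) × (10, 10, 10) = (-60, 80, -20).
With w = (-3, -7, 2) − (8, -7, -2) = (-11, 0, 4), w · n = 580.
Distance = |w · n| / |n| = |580| / √10400 ≈ 5.6874.

5.6874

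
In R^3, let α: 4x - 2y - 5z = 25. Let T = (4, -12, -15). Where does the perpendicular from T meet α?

(-4, -8, -5)

Foot = T − λn with λ = (n·T − d)/|n|² = (115 − 25)/45 = 2.
Foot = (4, -12, -15) − 2·(4, -2, -5) = (-4, -8, -5).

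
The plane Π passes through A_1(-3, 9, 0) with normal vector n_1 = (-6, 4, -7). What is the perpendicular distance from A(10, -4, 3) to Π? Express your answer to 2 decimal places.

Π: n_1·r = n_1·A_1 gives -6x + 4y - 7z = 54.
n·A − d = (-6)·(10) + (4)·(-4) + (-7)·(3) − 54 = -151; |n| = √101.
Distance = |-151| / √101 = 151/√101 ≈ 15.03.

15.03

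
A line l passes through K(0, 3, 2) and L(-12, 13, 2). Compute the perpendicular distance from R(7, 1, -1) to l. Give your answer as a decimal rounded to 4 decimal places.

A direction vector for l is L − K = (-12, 10, 0).
Taking (0, 3, 2) on l with direction v = (-12, 10, 0): w = R − (0, 3, 2) = (7, -2, -3), and w × v = (30, 36, 46).
Distance = |w × v| / |v| = √4312 / √244 ≈ 4.2038.

4.2038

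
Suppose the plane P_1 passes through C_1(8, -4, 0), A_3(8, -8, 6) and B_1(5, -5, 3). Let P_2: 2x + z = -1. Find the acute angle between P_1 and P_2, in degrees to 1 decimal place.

61.4

C_1A_3 = (0, -4, 6), C_1B_1 = (-3, -1, 3); a normal to P_1 is C_1A_3 × C_1B_1 = (-6, -18, -12).
Using C_1: P_1 has equation -6x - 18y - 12z = 24.
cos θ = |n₁·n₂| / (|n₁||n₂|) = |-24| / (√504 · √5).
θ = arccos(0.47809) ≈ 61.4°.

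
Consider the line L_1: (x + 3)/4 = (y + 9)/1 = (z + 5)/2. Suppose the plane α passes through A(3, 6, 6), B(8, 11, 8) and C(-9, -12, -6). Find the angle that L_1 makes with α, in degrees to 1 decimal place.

29.8

L_1 has direction (4, 1, 2) through (-3, -9, -5).
AB = (5, 5, 2), AC = (-12, -18, -12); a normal to α is AB × AC = (-24, 36, -30).
Using A: α has equation -24x + 36y - 30z = -36.
sin θ = |n·v| / (|n||v|) = |-120| / (√2772 · √21) = 0.49736.
θ ≈ 29.8°.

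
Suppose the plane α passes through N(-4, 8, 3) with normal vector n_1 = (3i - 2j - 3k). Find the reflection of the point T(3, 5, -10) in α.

(-15, 17, 8)

α: n_1·r = n_1·N gives 3x - 2y - 3z = -37.
λ = (n·T − d)/|n|² = (29 − (-37))/22 = 3.
Reflection = T − 2λn = (3, 5, -10) − 6·(3, -2, -3) = (-15, 17, 8).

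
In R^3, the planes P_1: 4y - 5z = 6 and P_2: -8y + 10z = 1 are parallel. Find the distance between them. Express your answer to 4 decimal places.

1.0151

Rescale P_2 by 1/(-2): 4y - 5z = -1/2. Then distance = |6 − (-1/2)| / √41 ≈ 1.0151.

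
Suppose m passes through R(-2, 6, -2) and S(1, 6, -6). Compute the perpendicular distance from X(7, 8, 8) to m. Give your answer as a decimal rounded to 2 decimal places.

13.35

A direction vector for m is S − R = (3, 0, -4).
Taking (-2, 6, -2) on m with direction v = (3, 0, -4): w = X − (-2, 6, -2) = (9, 2, 10), and w × v = (-8, 66, -6).
Distance = |w × v| / |v| = √4456 / √25 ≈ 13.35.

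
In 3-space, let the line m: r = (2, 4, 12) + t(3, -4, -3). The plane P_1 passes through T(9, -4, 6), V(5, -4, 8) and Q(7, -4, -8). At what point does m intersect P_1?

TV = (-4, 0, 2), TQ = (-2, 0, -14); a normal to P_1 is TV × TQ = (0, -60, 0).
Using T: P_1 has equation -60y = 240.
Substitute r = (2, 4, 12) + t(3, -4, -3) into the plane: -240 + 240t = 240, so t = 2.
Intersection: (2, 4, 12) + 2·(3, -4, -3) = (8, -4, 6).

(8, -4, 6)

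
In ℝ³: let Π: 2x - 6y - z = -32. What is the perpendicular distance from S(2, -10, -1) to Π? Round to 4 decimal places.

15.1489

n·S − d = (2)·(2) + (-6)·(-10) + (-1)·(-1) − (-32) = 97; |n| = √41.
Distance = |97| / √41 = 97/√41 ≈ 15.1489.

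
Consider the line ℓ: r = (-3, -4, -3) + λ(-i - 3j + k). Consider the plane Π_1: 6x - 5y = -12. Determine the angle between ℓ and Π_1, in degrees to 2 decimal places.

20.33

sin θ = |n·v| / (|n||v|) = |9| / (√61 · √11) = 0.34744.
θ ≈ 20.33°.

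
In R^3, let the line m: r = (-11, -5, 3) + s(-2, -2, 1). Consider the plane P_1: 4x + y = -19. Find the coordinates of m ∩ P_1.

Substitute r = (-11, -5, 3) + t(-2, -2, 1) into the plane: -49 + (-10)t = -19, so t = -3.
Intersection: (-11, -5, 3) + (-3)·(-2, -2, 1) = (-5, 1, 0).

(-5, 1, 0)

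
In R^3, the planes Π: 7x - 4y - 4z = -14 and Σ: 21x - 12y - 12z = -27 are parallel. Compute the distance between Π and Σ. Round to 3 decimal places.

Rescale Σ by 1/3: 7x - 4y - 4z = -9. Then distance = |-14 − (-9)| / √81 ≈ 0.556.

0.556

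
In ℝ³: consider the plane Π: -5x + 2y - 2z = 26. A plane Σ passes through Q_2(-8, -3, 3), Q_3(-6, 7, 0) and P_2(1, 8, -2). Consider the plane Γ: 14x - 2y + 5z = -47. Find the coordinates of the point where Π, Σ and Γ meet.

Q_2Q_3 = (2, 10, -3), Q_2P_2 = (9, 11, -5); a normal to Σ is Q_2Q_3 × Q_2P_2 = (-17, -17, -68).
Using Q_2: Σ has equation -17x - 17y - 68z = -17.
Solving the 3×3 linear system -5x + 2y - 2z = 26, -17x - 17y - 68z = -17, 14x - 2y + 5z = -47 (e.g. by elimination or Cramer's rule, determinant = -1173) gives (-2, 7, -1).

(-2, 7, -1)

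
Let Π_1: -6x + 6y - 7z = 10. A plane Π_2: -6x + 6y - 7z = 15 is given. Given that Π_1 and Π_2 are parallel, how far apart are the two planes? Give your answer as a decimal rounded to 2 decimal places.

Same normal n = (-6, 6, -7) with |n| = √121; distance = |10 − 15| / |n| = 5/√121 ≈ 0.45.

0.45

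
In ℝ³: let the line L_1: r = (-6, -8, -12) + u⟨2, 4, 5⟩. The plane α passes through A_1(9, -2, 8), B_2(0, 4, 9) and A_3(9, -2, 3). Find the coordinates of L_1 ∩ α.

(0, 4, 3)

A_1B_2 = (-9, 6, 1), A_1A_3 = (0, 0, -5); a normal to α is A_1B_2 × A_1A_3 = (-30, -45, 0).
Using A_1: α has equation -30x - 45y = -180.
Substitute r = (-6, -8, -12) + t(2, 4, 5) into the plane: 540 + (-240)t = -180, so t = 3.
Intersection: (-6, -8, -12) + 3·(2, 4, 5) = (0, 4, 3).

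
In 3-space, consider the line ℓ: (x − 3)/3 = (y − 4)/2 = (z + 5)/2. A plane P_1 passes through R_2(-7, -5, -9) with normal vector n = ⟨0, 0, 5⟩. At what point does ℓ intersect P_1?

ℓ has direction (3, 2, 2) through (3, 4, -5).
P_1: n·r = n·R_2 gives 5z = -45.
Substitute r = (3, 4, -5) + t(3, 2, 2) into the plane: -25 + 10t = -45, so t = -2.
Intersection: (3, 4, -5) + (-2)·(3, 2, 2) = (-3, 0, -9).

(-3, 0, -9)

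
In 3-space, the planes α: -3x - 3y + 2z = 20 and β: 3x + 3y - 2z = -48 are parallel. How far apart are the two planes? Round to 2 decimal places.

Rescale β by 1/(-1): -3x - 3y + 2z = 48. Then distance = |20 − 48| / √22 ≈ 5.97.

5.97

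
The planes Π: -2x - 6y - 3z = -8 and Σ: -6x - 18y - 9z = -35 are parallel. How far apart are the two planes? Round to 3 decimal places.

Rescale Σ by 1/3: -2x - 6y - 3z = -35/3. Then distance = |-8 − (-35/3)| / √49 ≈ 0.524.

0.524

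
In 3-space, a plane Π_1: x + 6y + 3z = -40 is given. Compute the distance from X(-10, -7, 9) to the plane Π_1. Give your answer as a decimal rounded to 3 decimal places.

n·X − d = (1)·(-10) + (6)·(-7) + (3)·(9) − (-40) = 15; |n| = √46.
Distance = |15| / √46 = 15/√46 ≈ 2.212.

2.212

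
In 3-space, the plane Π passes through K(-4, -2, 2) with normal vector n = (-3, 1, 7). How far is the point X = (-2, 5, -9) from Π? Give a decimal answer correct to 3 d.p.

Π: n·r = n·K gives -3x + y + 7z = 24.
n·X − d = (-3)·(-2) + (1)·(5) + (7)·(-9) − 24 = -76; |n| = √59.
Distance = |-76| / √59 = 76/√59 ≈ 9.894.

9.894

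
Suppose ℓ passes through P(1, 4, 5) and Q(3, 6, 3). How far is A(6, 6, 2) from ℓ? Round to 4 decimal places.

A direction vector for ℓ is Q − P = (2, 2, -2).
Taking (1, 4, 5) on ℓ with direction v = (2, 2, -2): w = A − (1, 4, 5) = (5, 2, -3), and w × v = (2, 4, 6).
Distance = |w × v| / |v| = √56 / √12 ≈ 2.1602.

2.1602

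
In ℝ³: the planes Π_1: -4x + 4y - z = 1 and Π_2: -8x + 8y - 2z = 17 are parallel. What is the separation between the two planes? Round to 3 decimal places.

1.306

Rescale Π_2 by 1/2: -4x + 4y - z = 17/2. Then distance = |1 − (17/2)| / √33 ≈ 1.306.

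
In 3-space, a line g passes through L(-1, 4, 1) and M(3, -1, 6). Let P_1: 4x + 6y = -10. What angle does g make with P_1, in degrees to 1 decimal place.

A direction vector for g is M − L = (4, -5, 5).
sin θ = |n·v| / (|n||v|) = |-14| / (√52 · √66) = 0.23898.
θ ≈ 13.8°.

13.8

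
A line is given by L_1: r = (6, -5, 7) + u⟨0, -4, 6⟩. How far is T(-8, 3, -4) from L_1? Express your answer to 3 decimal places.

14.011

Taking (6, -5, 7) on L_1 with direction v = (0, -4, 6): w = T − (6, -5, 7) = (-14, 8, -11), and w × v = (4, 84, 56).
Distance = |w × v| / |v| = √10208 / √52 ≈ 14.011.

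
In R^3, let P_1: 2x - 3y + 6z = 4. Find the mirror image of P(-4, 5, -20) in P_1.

λ = (n·P − d)/|n|² = (-143 − 4)/49 = -3.
Reflection = P − 2λn = (-4, 5, -20) − (-6)·(2, -3, 6) = (8, -13, 16).

(8, -13, 16)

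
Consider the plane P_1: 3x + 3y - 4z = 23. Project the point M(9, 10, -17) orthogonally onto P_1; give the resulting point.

Foot = M − λn with λ = (n·M − d)/|n|² = (125 − 23)/34 = 3.
Foot = (9, 10, -17) − 3·(3, 3, -4) = (0, 1, -5).

(0, 1, -5)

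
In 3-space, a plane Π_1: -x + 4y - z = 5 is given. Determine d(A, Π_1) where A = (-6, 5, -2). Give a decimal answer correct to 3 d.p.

5.421

n·A − d = (-1)·(-6) + (4)·(5) + (-1)·(-2) − 5 = 23; |n| = √18.
Distance = |23| / √18 = 23/√18 ≈ 5.421.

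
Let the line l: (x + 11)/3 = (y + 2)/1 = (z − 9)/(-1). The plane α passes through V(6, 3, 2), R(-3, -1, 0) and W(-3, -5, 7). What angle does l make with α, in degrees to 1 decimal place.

17.5

l has direction (3, 1, -1) through (-11, -2, 9).
VR = (-9, -4, -2), VW = (-9, -8, 5); a normal to α is VR × VW = (-36, 63, 36).
Using V: α has equation -36x + 63y + 36z = 45.
sin θ = |n·v| / (|n||v|) = |-81| / (√6561 · √11) = 0.30151.
θ ≈ 17.5°.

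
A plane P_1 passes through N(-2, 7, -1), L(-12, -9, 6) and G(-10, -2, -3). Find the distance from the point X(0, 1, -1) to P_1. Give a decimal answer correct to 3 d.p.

5.068

NL = (-10, -16, 7), NG = (-8, -9, -2); a normal to P_1 is NL × NG = (95, -76, -38).
Using N: P_1 has equation 95x - 76y - 38z = -684.
n·X − d = (95)·(0) + (-76)·(1) + (-38)·(-1) − (-684) = 646; |n| = √16245.
Distance = |646| / √16245 = 646/√16245 ≈ 5.068.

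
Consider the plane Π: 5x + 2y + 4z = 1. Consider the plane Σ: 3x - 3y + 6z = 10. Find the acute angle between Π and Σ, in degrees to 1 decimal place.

cos θ = |n₁·n₂| / (|n₁||n₂|) = |33| / (√45 · √54).
θ = arccos(0.66944) ≈ 48.0°.

48.0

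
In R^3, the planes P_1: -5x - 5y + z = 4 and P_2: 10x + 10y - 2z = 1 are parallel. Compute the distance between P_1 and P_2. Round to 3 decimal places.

0.630

Rescale P_2 by 1/(-2): -5x - 5y + z = -1/2. Then distance = |4 − (-1/2)| / √51 ≈ 0.630.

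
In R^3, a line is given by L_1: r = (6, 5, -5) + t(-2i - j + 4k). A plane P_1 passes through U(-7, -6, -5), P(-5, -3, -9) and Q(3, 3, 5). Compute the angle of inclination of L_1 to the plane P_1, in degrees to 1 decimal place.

UP = (2, 3, -4), UQ = (10, 9, 10); a normal to P_1 is UP × UQ = (66, -60, -12).
Using U: P_1 has equation 66x - 60y - 12z = -42.
sin θ = |n·v| / (|n||v|) = |-120| / (√8100 · √21) = 0.29096.
θ ≈ 16.9°.

16.9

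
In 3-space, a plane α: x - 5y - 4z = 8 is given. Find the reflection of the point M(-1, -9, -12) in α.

λ = (n·M − d)/|n|² = (92 − 8)/42 = 2.
Reflection = M − 2λn = (-1, -9, -12) − 4·(1, -5, -4) = (-5, 11, 4).

(-5, 11, 4)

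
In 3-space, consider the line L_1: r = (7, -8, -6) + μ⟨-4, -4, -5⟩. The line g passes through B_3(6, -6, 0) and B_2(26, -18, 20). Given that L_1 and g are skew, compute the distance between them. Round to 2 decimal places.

A direction vector for g is B_2 − B_3 = (20, -12, 20).
Common perpendicular direction n = (-4, -4, -5) × (20, -12, 20) = (-140, -20, 128).
With w = (6, -6, 0) − (7, -8, -6) = (-1, 2, 6), w · n = 868.
Distance = |w · n| / |n| = |868| / √36384 ≈ 4.55.

4.55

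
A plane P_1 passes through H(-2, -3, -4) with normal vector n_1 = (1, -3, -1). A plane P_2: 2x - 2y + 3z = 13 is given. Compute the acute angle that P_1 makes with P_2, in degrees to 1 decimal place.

68.6

P_1: n_1·r = n_1·H gives x - 3y - z = 11.
cos θ = |n₁·n₂| / (|n₁||n₂|) = |5| / (√11 · √17).
θ = arccos(0.36564) ≈ 68.6°.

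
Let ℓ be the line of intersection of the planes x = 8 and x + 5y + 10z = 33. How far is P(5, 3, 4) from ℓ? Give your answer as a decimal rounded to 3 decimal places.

Direction of ℓ: (1, 0, 0) × (1, 5, 10) = (0, -10, 5).
A point on ℓ: solving the two plane equations with y = -7 gives (8, -7, 6).
Taking (8, -7, 6) on ℓ with direction v = (0, -10, 5): w = P − (8, -7, 6) = (-3, 10, -2), and w × v = (30, 15, 30).
Distance = |w × v| / |v| = √2025 / √125 ≈ 4.025.

4.025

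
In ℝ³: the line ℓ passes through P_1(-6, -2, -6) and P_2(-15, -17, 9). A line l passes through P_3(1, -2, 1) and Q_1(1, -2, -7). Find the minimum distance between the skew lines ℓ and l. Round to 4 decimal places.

A direction vector for ℓ is P_2 − P_1 = (-9, -15, 15).
A direction vector for l is Q_1 − P_3 = (0, 0, -8).
Common perpendicular direction n = (-9, -15, 15) × (0, 0, -8) = (120, -72, 0).
With w = (1, -2, 1) − (-6, -2, -6) = (7, 0, 7), w · n = 840.
Distance = |w · n| / |n| = |840| / √19584 ≈ 6.0025.

6.0025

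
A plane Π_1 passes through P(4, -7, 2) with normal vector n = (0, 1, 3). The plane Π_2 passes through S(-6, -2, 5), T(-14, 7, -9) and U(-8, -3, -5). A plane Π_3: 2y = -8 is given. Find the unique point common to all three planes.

Π_1: n·r = n·P gives y + 3z = -1.
ST = (-8, 9, -14), SU = (-2, -1, -10); a normal to Π_2 is ST × SU = (-104, -52, 26).
Using S: Π_2 has equation -104x - 52y + 26z = 858.
Solving the 3×3 linear system y + 3z = -1, -104x - 52y + 26z = 858, 2y = -8 (e.g. by elimination or Cramer's rule, determinant = -624) gives (-6, -4, 1).

(-6, -4, 1)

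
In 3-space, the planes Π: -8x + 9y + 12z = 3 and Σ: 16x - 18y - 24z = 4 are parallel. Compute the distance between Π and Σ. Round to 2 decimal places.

Rescale Σ by 1/(-2): -8x + 9y + 12z = -2. Then distance = |3 − (-2)| / √289 ≈ 0.29.

0.29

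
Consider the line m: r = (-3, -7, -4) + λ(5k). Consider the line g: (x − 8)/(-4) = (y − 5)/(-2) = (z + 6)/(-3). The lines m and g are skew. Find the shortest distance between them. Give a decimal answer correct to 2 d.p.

5.81

g has direction (-4, -2, -3) through (8, 5, -6).
Common perpendicular direction n = (0, 0, 5) × (-4, -2, -3) = (10, -20, 0).
With w = (8, 5, -6) − (-3, -7, -4) = (11, 12, -2), w · n = -130.
Distance = |w · n| / |n| = |-130| / √500 ≈ 5.81.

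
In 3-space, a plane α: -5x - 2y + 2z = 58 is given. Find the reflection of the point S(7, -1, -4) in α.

λ = (n·S − d)/|n|² = (-41 − 58)/33 = -3.
Reflection = S − 2λn = (7, -1, -4) − (-6)·(-5, -2, 2) = (-23, -13, 8).

(-23, -13, 8)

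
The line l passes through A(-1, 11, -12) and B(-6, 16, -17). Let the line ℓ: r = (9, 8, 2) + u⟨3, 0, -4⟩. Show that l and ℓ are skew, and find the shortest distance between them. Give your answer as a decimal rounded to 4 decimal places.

A direction vector for l is B − A = (-5, 5, -5).
Common perpendicular direction n = (-5, 5, -5) × (3, 0, -4) = (-20, -35, -15).
With w = (9, 8, 2) − (-1, 11, -12) = (10, -3, 14), w · n = -305.
Since n ≠ 0 the lines are not parallel, and w · n = -305 ≠ 0 so they do not intersect; hence they are skew.
Distance = |w · n| / |n| = |-305| / √1850 ≈ 7.0911.

7.0911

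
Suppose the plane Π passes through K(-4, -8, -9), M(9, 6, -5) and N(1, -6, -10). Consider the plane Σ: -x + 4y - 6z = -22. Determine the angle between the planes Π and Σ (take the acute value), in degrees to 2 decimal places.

KM = (13, 14, 4), KN = (5, 2, -1); a normal to Π is KM × KN = (-22, 33, -44).
Using K: Π has equation -22x + 33y - 44z = 220.
cos θ = |n₁·n₂| / (|n₁||n₂|) = |418| / (√3509 · √53).
θ = arccos(0.96927) ≈ 14.24°.

14.24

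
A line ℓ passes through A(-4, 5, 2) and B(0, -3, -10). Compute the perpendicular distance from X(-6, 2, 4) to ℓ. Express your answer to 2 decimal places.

A direction vector for ℓ is B − A = (4, -8, -12).
Taking (-4, 5, 2) on ℓ with direction v = (4, -8, -12): w = X − (-4, 5, 2) = (-2, -3, 2), and w × v = (52, -16, 28).
Distance = |w × v| / |v| = √3744 / √224 ≈ 4.09.

4.09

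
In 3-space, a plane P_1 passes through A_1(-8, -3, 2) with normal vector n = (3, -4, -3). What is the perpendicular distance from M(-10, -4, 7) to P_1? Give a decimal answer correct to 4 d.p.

P_1: n·r = n·A_1 gives 3x - 4y - 3z = -18.
n·M − d = (3)·(-10) + (-4)·(-4) + (-3)·(7) − (-18) = -17; |n| = √34.
Distance = |-17| / √34 = 17/√34 ≈ 2.9155.

2.9155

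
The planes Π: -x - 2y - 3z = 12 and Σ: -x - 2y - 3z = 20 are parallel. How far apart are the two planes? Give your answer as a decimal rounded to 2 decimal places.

2.14

Same normal n = (-1, -2, -3) with |n| = √14; distance = |12 − 20| / |n| = 8/√14 ≈ 2.14.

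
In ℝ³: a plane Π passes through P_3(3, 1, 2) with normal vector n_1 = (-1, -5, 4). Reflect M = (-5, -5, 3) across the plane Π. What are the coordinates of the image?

(-3, 5, -5)

Π: n_1·r = n_1·P_3 gives -x - 5y + 4z = 0.
λ = (n·M − d)/|n|² = (42 − 0)/42 = 1.
Reflection = M − 2λn = (-5, -5, 3) − 2·(-1, -5, 4) = (-3, 5, -5).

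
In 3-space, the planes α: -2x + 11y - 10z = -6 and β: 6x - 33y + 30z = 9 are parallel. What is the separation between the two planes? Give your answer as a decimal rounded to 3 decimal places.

Rescale β by 1/(-3): -2x + 11y - 10z = -3. Then distance = |-6 − (-3)| / √225 ≈ 0.200.

0.200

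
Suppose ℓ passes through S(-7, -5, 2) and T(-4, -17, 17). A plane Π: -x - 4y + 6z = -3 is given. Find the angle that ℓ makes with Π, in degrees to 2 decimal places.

72.51

A direction vector for ℓ is T − S = (3, -12, 15).
sin θ = |n·v| / (|n||v|) = |135| / (√53 · √378) = 0.95378.
θ ≈ 72.51°.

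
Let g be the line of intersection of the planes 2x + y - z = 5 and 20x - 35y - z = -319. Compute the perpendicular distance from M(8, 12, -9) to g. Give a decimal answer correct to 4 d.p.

Direction of g: (2, 1, -1) × (20, -35, -1) = (-36, -18, -90).
A point on g: solving the two plane equations with x = -6 gives (-6, 6, -11).
Taking (-6, 6, -11) on g with direction v = (-36, -18, -90): w = M − (-6, 6, -11) = (14, 6, 2), and w × v = (-504, 1188, -36).
Distance = |w × v| / |v| = √1666656 / √9720 ≈ 13.0945.

13.0945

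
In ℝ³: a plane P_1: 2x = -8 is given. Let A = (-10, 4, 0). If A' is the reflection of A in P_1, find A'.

λ = (n·A − d)/|n|² = (-20 − (-8))/4 = -3.
Reflection = A − 2λn = (-10, 4, 0) − (-6)·(2, 0, 0) = (2, 4, 0).

(2, 4, 0)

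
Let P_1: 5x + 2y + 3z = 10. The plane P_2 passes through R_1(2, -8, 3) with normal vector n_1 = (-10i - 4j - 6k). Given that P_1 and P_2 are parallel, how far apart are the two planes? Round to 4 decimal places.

P_2: n_1·r = n_1·R_1 gives -10x - 4y - 6z = -6.
Rescale P_2 by 1/(-2): 5x + 2y + 3z = 3. Then distance = |10 − 3| / √38 ≈ 1.1355.

1.1355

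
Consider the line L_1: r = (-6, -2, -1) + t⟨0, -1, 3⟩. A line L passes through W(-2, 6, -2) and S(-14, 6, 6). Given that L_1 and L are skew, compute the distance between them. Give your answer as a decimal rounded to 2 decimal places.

7.94

A direction vector for L is S − W = (-12, 0, 8).
Common perpendicular direction n = (0, -1, 3) × (-12, 0, 8) = (-8, -36, -12).
With w = (-2, 6, -2) − (-6, -2, -1) = (4, 8, -1), w · n = -308.
Distance = |w · n| / |n| = |-308| / √1504 ≈ 7.94.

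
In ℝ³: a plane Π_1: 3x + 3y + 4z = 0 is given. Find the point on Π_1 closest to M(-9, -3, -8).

Foot = M − λn with λ = (n·M − d)/|n|² = (-68 − 0)/34 = -2.
Foot = (-9, -3, -8) − (-2)·(3, 3, 4) = (-3, 3, 0).

(-3, 3, 0)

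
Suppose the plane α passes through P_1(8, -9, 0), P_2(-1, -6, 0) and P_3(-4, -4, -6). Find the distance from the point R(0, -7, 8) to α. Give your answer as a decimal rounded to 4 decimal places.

P_1P_2 = (-9, 3, 0), P_1P_3 = (-12, 5, -6); a normal to α is P_1P_2 × P_1P_3 = (-18, -54, -9).
Using P_1: α has equation -18x - 54y - 9z = 342.
n·R − d = (-18)·(0) + (-54)·(-7) + (-9)·(8) − 342 = -36; |n| = √3321.
Distance = |-36| / √3321 = 36/√3321 ≈ 0.6247.

0.6247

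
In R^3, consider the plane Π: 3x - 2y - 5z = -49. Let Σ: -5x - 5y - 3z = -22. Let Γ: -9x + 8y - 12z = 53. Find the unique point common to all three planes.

(-5, 7, 4)

Solving the 3×3 linear system 3x - 2y - 5z = -49, -5x - 5y - 3z = -22, -9x + 8y - 12z = 53 (e.g. by elimination or Cramer's rule, determinant = 743) gives (-5, 7, 4).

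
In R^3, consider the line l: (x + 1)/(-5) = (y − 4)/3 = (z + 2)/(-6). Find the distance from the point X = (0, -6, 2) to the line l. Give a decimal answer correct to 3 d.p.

8.202

l has direction (-5, 3, -6) through (-1, 4, -2).
Taking (-1, 4, -2) on l with direction v = (-5, 3, -6): w = X − (-1, 4, -2) = (1, -10, 4), and w × v = (48, -14, -47).
Distance = |w × v| / |v| = √4709 / √70 ≈ 8.202.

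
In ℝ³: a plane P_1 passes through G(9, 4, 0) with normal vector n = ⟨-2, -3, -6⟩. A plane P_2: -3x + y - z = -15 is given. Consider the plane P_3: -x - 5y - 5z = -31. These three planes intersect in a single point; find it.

(6, 4, 1)

P_1: n·r = n·G gives -2x - 3y - 6z = -30.
Solving the 3×3 linear system -2x - 3y - 6z = -30, -3x + y - z = -15, -x - 5y - 5z = -31 (e.g. by elimination or Cramer's rule, determinant = -34) gives (6, 4, 1).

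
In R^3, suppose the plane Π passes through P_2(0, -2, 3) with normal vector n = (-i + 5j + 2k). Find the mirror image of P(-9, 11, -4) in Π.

(-5, -9, -12)

Π: n·r = n·P_2 gives -x + 5y + 2z = -4.
λ = (n·P − d)/|n|² = (56 − (-4))/30 = 2.
Reflection = P − 2λn = (-9, 11, -4) − 4·(-1, 5, 2) = (-5, -9, -12).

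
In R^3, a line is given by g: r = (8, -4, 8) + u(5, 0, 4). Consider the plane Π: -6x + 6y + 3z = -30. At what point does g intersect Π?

Substitute r = (8, -4, 8) + t(5, 0, 4) into the plane: -48 + (-18)t = -30, so t = -1.
Intersection: (8, -4, 8) + (-1)·(5, 0, 4) = (3, -4, 4).

(3, -4, 4)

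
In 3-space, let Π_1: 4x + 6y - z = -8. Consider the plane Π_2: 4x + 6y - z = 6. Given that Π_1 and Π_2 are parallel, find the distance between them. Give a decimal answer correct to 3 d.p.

Same normal n = (4, 6, -1) with |n| = √53; distance = |-8 − 6| / |n| = 14/√53 ≈ 1.923.

1.923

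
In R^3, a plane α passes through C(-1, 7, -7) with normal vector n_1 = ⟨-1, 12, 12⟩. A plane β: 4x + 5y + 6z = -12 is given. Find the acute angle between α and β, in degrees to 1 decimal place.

α: n_1·r = n_1·C gives -x + 12y + 12z = 1.
cos θ = |n₁·n₂| / (|n₁||n₂|) = |128| / (√289 · √77).
θ = arccos(0.85806) ≈ 30.9°.

30.9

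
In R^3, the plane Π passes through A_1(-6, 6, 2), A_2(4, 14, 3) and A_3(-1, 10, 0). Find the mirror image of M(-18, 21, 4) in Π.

A_1A_2 = (10, 8, 1), A_1A_3 = (5, 4, -2); a normal to Π is A_1A_2 × A_1A_3 = (-20, 25, 0).
Using A_1: Π has equation -20x + 25y = 270.
λ = (n·M − d)/|n|² = (885 − 270)/1025 = 3/5.
Reflection = M − 2λn = (-18, 21, 4) − (6/5)·(-20, 25, 0) = (6, -9, 4).

(6, -9, 4)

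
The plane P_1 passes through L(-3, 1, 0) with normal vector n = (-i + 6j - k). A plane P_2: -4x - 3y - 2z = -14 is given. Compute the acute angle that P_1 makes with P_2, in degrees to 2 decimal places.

P_1: n·r = n·L gives -x + 6y - z = 9.
cos θ = |n₁·n₂| / (|n₁||n₂|) = |-12| / (√38 · √29).
θ = arccos(0.36149) ≈ 68.81°.

68.81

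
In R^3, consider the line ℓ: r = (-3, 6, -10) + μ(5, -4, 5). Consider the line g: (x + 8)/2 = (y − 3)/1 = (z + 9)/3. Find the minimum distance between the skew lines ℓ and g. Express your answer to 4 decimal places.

5.1417

g has direction (2, 1, 3) through (-8, 3, -9).
Common perpendicular direction n = (5, -4, 5) × (2, 1, 3) = (-17, -5, 13).
With w = (-8, 3, -9) − (-3, 6, -10) = (-5, -3, 1), w · n = 113.
Distance = |w · n| / |n| = |113| / √483 ≈ 5.1417.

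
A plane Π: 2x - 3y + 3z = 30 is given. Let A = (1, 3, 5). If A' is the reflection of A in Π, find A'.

(5, -3, 11)

λ = (n·A − d)/|n|² = (8 − 30)/22 = -1.
Reflection = A − 2λn = (1, 3, 5) − (-2)·(2, -3, 3) = (5, -3, 11).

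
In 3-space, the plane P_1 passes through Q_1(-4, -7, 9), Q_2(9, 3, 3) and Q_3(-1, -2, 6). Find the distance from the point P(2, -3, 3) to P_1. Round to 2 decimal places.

Q_1Q_2 = (13, 10, -6), Q_1Q_3 = (3, 5, -3); a normal to P_1 is Q_1Q_2 × Q_1Q_3 = (0, 21, 35).
Using Q_1: P_1 has equation 21y + 35z = 168.
n·P − d = (0)·(2) + (21)·(-3) + (35)·(3) − 168 = -126; |n| = √1666.
Distance = |-126| / √1666 = 126/√1666 ≈ 3.09.

3.09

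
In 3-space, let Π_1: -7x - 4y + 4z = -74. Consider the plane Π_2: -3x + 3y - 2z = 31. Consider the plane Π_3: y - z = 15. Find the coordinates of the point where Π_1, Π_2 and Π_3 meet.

Solving the 3×3 linear system -7x - 4y + 4z = -74, -3x + 3y - 2z = 31, y - z = 15 (e.g. by elimination or Cramer's rule, determinant = 7) gives (2, 7, -8).

(2, 7, -8)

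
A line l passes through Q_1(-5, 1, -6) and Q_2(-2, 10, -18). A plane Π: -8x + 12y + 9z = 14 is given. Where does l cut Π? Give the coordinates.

A direction vector for l is Q_2 − Q_1 = (3, 9, -12).
Substitute r = (-5, 1, -6) + t(3, 9, -12) into the plane: -2 + (-24)t = 14, so t = -2/3.
Intersection: (-5, 1, -6) + (-2/3)·(3, 9, -12) = (-7, -5, 2).

(-7, -5, 2)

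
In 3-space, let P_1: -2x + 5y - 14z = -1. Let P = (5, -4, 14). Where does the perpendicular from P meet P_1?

Foot = P − λn with λ = (n·P − d)/|n|² = (-226 − (-1))/225 = -1.
Foot = (5, -4, 14) − (-1)·(-2, 5, -14) = (3, 1, 0).

(3, 1, 0)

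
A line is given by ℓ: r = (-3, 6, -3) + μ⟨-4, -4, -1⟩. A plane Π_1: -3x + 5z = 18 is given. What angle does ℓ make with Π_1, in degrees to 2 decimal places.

sin θ = |n·v| / (|n||v|) = |7| / (√34 · √33) = 0.20898.
θ ≈ 12.06°.

12.06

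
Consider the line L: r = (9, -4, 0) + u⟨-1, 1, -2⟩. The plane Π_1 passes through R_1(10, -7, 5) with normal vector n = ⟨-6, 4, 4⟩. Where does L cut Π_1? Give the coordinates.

Π_1: n·r = n·R_1 gives -6x + 4y + 4z = -68.
Substitute r = (9, -4, 0) + t(-1, 1, -2) into the plane: -70 + 2t = -68, so t = 1.
Intersection: (9, -4, 0) + 1·(-1, 1, -2) = (8, -3, -2).

(8, -3, -2)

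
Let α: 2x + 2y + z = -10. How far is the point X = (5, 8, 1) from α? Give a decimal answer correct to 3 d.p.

12.333

n·X − d = (2)·(5) + (2)·(8) + (1)·(1) − (-10) = 37; |n| = √9.
Distance = |37| / √9 = 37/√9 ≈ 12.333.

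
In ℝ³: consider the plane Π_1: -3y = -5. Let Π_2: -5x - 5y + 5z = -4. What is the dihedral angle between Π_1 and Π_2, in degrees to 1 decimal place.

54.7

cos θ = |n₁·n₂| / (|n₁||n₂|) = |15| / (√9 · √75).
θ = arccos(0.57735) ≈ 54.7°.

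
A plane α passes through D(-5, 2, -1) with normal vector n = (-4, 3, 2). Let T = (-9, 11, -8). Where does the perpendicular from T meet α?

(-5, 8, -10)

α: n·r = n·D gives -4x + 3y + 2z = 24.
Foot = T − λn with λ = (n·T − d)/|n|² = (53 − 24)/29 = 1.
Foot = (-9, 11, -8) − 1·(-4, 3, 2) = (-5, 8, -10).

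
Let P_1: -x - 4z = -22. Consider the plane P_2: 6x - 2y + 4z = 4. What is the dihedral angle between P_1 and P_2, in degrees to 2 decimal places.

cos θ = |n₁·n₂| / (|n₁||n₂|) = |-22| / (√17 · √56).
θ = arccos(0.71302) ≈ 44.52°.

44.52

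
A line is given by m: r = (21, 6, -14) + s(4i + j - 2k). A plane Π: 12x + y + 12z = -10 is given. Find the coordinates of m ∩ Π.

(5, 2, -6)

Substitute r = (21, 6, -14) + t(4, 1, -2) into the plane: 90 + 25t = -10, so t = -4.
Intersection: (21, 6, -14) + (-4)·(4, 1, -2) = (5, 2, -6).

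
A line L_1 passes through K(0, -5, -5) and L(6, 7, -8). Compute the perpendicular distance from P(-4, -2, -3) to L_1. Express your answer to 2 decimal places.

5.37

A direction vector for L_1 is L − K = (6, 12, -3).
Taking (0, -5, -5) on L_1 with direction v = (6, 12, -3): w = P − (0, -5, -5) = (-4, 3, 2), and w × v = (-33, 0, -66).
Distance = |w × v| / |v| = √5445 / √189 ≈ 5.37.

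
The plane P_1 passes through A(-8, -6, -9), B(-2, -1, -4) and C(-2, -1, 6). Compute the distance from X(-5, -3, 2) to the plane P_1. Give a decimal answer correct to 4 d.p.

0.3841

AB = (6, 5, 5), AC = (6, 5, 15); a normal to P_1 is AB × AC = (50, -60, 0).
Using A: P_1 has equation 50x - 60y = -40.
n·X − d = (50)·(-5) + (-60)·(-3) + (0)·(2) − (-40) = -30; |n| = √6100.
Distance = |-30| / √6100 = 30/√6100 ≈ 0.3841.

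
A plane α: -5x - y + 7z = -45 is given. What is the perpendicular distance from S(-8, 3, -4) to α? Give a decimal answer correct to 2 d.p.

6.24

n·S − d = (-5)·(-8) + (-1)·(3) + (7)·(-4) − (-45) = 54; |n| = √75.
Distance = |54| / √75 = 54/√75 ≈ 6.24.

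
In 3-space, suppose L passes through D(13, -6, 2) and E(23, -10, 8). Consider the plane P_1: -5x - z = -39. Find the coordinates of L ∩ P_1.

(8, -4, -1)

A direction vector for L is E − D = (10, -4, 6).
Substitute r = (13, -6, 2) + t(10, -4, 6) into the plane: -67 + (-56)t = -39, so t = -1/2.
Intersection: (13, -6, 2) + (-1/2)·(10, -4, 6) = (8, -4, -1).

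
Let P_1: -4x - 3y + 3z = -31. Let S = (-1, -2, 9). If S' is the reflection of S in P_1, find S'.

(15, 10, -3)

λ = (n·S − d)/|n|² = (37 − (-31))/34 = 2.
Reflection = S − 2λn = (-1, -2, 9) − 4·(-4, -3, 3) = (15, 10, -3).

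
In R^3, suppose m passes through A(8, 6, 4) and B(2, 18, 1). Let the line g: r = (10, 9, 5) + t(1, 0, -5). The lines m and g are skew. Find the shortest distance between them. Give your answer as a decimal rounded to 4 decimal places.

A direction vector for m is B − A = (-6, 12, -3).
Common perpendicular direction n = (-6, 12, -3) × (1, 0, -5) = (-60, -33, -12).
With w = (10, 9, 5) − (8, 6, 4) = (2, 3, 1), w · n = -231.
Distance = |w · n| / |n| = |-231| / √4833 ≈ 3.3228.

3.3228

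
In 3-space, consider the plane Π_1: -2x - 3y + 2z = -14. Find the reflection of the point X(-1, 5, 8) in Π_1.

(3, 11, 4)

λ = (n·X − d)/|n|² = (3 − (-14))/17 = 1.
Reflection = X − 2λn = (-1, 5, 8) − 2·(-2, -3, 2) = (3, 11, 4).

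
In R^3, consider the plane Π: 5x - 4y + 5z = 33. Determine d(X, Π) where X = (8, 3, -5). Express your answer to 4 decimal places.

3.6927

n·X − d = (5)·(8) + (-4)·(3) + (5)·(-5) − 33 = -30; |n| = √66.
Distance = |-30| / √66 = 30/√66 ≈ 3.6927.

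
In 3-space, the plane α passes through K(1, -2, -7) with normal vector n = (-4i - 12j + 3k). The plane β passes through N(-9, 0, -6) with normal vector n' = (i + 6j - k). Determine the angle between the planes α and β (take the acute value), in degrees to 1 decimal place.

α: n·r = n·K gives -4x - 12y + 3z = -1.
β: n'·r = n'·N gives x + 6y - z = -3.
cos θ = |n₁·n₂| / (|n₁||n₂|) = |-79| / (√169 · √38).
θ = arccos(0.98581) ≈ 9.7°.

9.7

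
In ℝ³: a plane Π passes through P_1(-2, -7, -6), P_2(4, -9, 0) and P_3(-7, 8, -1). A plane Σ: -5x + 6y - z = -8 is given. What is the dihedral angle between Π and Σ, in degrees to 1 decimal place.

P_1P_2 = (6, -2, 6), P_1P_3 = (-5, 15, 5); a normal to Π is P_1P_2 × P_1P_3 = (-100, -60, 80).
Using P_1: Π has equation -100x - 60y + 80z = 140.
cos θ = |n₁·n₂| / (|n₁||n₂|) = |60| / (√20000 · √62).
θ = arccos(0.05388) ≈ 86.9°.

86.9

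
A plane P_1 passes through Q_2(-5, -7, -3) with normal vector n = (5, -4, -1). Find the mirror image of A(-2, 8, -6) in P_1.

(8, 0, -8)

P_1: n·r = n·Q_2 gives 5x - 4y - z = 6.
λ = (n·A − d)/|n|² = (-36 − 6)/42 = -1.
Reflection = A − 2λn = (-2, 8, -6) − (-2)·(5, -4, -1) = (8, 0, -8).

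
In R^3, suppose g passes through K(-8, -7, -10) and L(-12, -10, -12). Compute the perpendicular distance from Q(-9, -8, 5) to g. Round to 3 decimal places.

A direction vector for g is L − K = (-4, -3, -2).
Taking (-8, -7, -10) on g with direction v = (-4, -3, -2): w = Q − (-8, -7, -10) = (-1, -1, 15), and w × v = (47, -62, -1).
Distance = |w × v| / |v| = √6054 / √29 ≈ 14.448.

14.448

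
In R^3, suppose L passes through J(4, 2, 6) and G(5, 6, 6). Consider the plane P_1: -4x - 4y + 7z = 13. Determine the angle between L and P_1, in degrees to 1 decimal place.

A direction vector for L is G − J = (1, 4, 0).
sin θ = |n·v| / (|n||v|) = |-20| / (√81 · √17) = 0.53897.
θ ≈ 32.6°.

32.6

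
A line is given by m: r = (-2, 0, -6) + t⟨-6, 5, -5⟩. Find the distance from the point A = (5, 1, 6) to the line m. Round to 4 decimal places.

Taking (-2, 0, -6) on m with direction v = (-6, 5, -5): w = A − (-2, 0, -6) = (7, 1, 12), and w × v = (-65, -37, 41).
Distance = |w × v| / |v| = √7275 / √86 ≈ 9.1974.

9.1974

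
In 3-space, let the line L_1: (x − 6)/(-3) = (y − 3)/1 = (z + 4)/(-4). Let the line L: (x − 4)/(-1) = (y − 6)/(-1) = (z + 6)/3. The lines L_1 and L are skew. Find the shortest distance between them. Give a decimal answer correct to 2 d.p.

L_1 has direction (-3, 1, -4) through (6, 3, -4).
L has direction (-1, -1, 3) through (4, 6, -6).
Common perpendicular direction n = (-3, 1, -4) × (-1, -1, 3) = (-1, 13, 4).
With w = (4, 6, -6) − (6, 3, -4) = (-2, 3, -2), w · n = 33.
Distance = |w · n| / |n| = |33| / √186 ≈ 2.42.

2.42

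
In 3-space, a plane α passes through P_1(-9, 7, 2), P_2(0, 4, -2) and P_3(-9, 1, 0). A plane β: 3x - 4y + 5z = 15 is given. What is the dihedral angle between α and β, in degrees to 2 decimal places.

20.27

P_1P_2 = (9, -3, -4), P_1P_3 = (0, -6, -2); a normal to α is P_1P_2 × P_1P_3 = (-18, 18, -54).
Using P_1: α has equation -18x + 18y - 54z = 180.
cos θ = |n₁·n₂| / (|n₁||n₂|) = |-396| / (√3564 · √50).
θ = arccos(0.93808) ≈ 20.27°.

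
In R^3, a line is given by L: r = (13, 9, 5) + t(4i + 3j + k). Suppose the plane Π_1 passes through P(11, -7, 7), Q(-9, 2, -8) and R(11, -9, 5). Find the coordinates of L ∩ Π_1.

PQ = (-20, 9, -15), PR = (0, -2, -2); a normal to Π_1 is PQ × PR = (-48, -40, 40).
Using P: Π_1 has equation -48x - 40y + 40z = 32.
Substitute r = (13, 9, 5) + t(4, 3, 1) into the plane: -784 + (-272)t = 32, so t = -3.
Intersection: (13, 9, 5) + (-3)·(4, 3, 1) = (1, 0, 2).

(1, 0, 2)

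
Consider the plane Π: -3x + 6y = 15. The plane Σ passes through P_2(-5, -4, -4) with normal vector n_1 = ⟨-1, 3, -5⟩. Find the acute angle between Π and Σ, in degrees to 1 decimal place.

Σ: n_1·r = n_1·P_2 gives -x + 3y - 5z = 13.
cos θ = |n₁·n₂| / (|n₁||n₂|) = |21| / (√45 · √35).
θ = arccos(0.52915) ≈ 58.1°.

58.1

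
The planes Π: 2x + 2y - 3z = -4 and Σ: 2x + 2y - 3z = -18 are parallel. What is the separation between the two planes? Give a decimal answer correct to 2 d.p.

3.40

Same normal n = (2, 2, -3) with |n| = √17; distance = |-4 − (-18)| / |n| = 14/√17 ≈ 3.40.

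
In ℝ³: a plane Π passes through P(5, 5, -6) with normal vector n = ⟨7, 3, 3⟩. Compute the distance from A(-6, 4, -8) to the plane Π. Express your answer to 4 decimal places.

Π: n·r = n·P gives 7x + 3y + 3z = 32.
n·A − d = (7)·(-6) + (3)·(4) + (3)·(-8) − 32 = -86; |n| = √67.
Distance = |-86| / √67 = 86/√67 ≈ 10.5066.

10.5066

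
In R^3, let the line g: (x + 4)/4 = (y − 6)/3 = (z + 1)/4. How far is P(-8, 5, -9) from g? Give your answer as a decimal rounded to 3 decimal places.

g has direction (4, 3, 4) through (-4, 6, -1).
Taking (-4, 6, -1) on g with direction v = (4, 3, 4): w = P − (-4, 6, -1) = (-4, -1, -8), and w × v = (20, -16, -8).
Distance = |w × v| / |v| = √720 / √41 ≈ 4.191.

4.191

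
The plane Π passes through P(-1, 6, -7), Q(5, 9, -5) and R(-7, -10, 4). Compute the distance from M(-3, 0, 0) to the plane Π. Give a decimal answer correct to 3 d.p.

PQ = (6, 3, 2), PR = (-6, -16, 11); a normal to Π is PQ × PR = (65, -78, -78).
Using P: Π has equation 65x - 78y - 78z = 13.
n·M − d = (65)·(-3) + (-78)·(0) + (-78)·(0) − 13 = -208; |n| = √16393.
Distance = |-208| / √16393 = 208/√16393 ≈ 1.625.

1.625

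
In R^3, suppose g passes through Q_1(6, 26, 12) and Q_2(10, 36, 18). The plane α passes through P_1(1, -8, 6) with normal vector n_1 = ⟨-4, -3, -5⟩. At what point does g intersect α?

A direction vector for g is Q_2 − Q_1 = (4, 10, 6).
α: n_1·r = n_1·P_1 gives -4x - 3y - 5z = -10.
Substitute r = (6, 26, 12) + t(4, 10, 6) into the plane: -162 + (-76)t = -10, so t = -2.
Intersection: (6, 26, 12) + (-2)·(4, 10, 6) = (-2, 6, 0).

(-2, 6, 0)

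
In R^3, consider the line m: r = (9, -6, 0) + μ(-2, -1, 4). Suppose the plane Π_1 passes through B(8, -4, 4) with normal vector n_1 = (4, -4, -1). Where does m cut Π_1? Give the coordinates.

(5, -8, 8)

Π_1: n_1·r = n_1·B gives 4x - 4y - z = 44.
Substitute r = (9, -6, 0) + t(-2, -1, 4) into the plane: 60 + (-8)t = 44, so t = 2.
Intersection: (9, -6, 0) + 2·(-2, -1, 4) = (5, -8, 8).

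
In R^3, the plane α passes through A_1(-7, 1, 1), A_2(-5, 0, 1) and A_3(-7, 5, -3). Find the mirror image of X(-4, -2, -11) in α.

A_1A_2 = (2, -1, 0), A_1A_3 = (0, 4, -4); a normal to α is A_1A_2 × A_1A_3 = (4, 8, 8).
Using A_1: α has equation 4x + 8y + 8z = -12.
λ = (n·X − d)/|n|² = (-120 − (-12))/144 = -3/4.
Reflection = X − 2λn = (-4, -2, -11) − (-3/2)·(4, 8, 8) = (2, 10, 1).

(2, 10, 1)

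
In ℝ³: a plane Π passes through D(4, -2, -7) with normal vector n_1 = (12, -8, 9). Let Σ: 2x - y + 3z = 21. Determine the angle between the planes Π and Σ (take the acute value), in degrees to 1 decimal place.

Π: n_1·r = n_1·D gives 12x - 8y + 9z = 1.
cos θ = |n₁·n₂| / (|n₁||n₂|) = |59| / (√289 · √14).
θ = arccos(0.92755) ≈ 21.9°.

21.9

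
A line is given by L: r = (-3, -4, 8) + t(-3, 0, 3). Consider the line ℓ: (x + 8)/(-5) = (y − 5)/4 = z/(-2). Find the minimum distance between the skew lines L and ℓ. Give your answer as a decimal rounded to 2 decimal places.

1.22

ℓ has direction (-5, 4, -2) through (-8, 5, 0).
Common perpendicular direction n = (-3, 0, 3) × (-5, 4, -2) = (-12, -21, -12).
With w = (-8, 5, 0) − (-3, -4, 8) = (-5, 9, -8), w · n = -33.
Distance = |w · n| / |n| = |-33| / √729 ≈ 1.22.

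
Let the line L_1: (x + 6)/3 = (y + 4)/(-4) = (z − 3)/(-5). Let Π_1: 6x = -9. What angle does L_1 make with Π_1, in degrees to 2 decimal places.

25.10

L_1 has direction (3, -4, -5) through (-6, -4, 3).
sin θ = |n·v| / (|n||v|) = |18| / (√36 · √50) = 0.42426.
θ ≈ 25.10°.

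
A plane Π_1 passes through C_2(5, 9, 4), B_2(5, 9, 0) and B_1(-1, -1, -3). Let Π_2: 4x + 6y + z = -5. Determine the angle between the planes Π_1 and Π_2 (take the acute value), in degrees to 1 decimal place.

C_2B_2 = (0, 0, -4), C_2B_1 = (-6, -10, -7); a normal to Π_1 is C_2B_2 × C_2B_1 = (-40, 24, 0).
Using C_2: Π_1 has equation -40x + 24y = 16.
cos θ = |n₁·n₂| / (|n₁||n₂|) = |-16| / (√2176 · √53).
θ = arccos(0.04711) ≈ 87.3°.

87.3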